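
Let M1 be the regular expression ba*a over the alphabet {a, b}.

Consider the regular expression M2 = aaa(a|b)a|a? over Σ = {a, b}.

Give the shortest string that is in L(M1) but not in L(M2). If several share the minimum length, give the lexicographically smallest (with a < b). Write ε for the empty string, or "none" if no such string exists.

The string ba is accepted by M1 but not by M2.
No shorter string lies in the difference, and ba is the lexicographically first length-2 string in L(M1) \ L(M2).

ba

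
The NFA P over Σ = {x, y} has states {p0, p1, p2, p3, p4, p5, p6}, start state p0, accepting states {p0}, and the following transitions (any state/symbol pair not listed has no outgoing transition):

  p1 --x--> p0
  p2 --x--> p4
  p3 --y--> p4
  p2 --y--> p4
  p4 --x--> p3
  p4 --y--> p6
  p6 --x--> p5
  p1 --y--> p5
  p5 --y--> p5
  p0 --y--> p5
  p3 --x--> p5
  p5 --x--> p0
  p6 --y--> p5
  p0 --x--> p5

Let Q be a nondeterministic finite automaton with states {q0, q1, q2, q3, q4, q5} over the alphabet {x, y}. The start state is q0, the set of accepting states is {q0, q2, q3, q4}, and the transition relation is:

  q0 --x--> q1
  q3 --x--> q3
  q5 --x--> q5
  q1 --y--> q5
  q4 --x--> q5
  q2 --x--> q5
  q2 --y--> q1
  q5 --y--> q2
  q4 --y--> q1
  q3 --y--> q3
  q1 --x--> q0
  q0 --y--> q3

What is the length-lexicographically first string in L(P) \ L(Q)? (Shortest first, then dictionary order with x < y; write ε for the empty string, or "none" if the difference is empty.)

xyx

The string xyx is accepted by P but not by Q.
No shorter string lies in the difference, and xyx is the lexicographically first length-3 string in L(P) \ L(Q).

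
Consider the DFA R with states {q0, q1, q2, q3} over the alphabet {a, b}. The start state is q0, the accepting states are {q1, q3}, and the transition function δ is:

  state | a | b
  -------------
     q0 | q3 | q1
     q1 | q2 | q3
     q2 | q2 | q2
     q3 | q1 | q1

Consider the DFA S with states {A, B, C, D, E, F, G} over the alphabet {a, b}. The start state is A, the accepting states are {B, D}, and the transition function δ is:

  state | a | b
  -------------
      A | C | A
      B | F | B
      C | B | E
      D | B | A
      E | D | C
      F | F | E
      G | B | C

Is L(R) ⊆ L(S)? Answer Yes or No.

No

The string a is in L(R) but not in L(S).
So L(R) ⊄ L(S).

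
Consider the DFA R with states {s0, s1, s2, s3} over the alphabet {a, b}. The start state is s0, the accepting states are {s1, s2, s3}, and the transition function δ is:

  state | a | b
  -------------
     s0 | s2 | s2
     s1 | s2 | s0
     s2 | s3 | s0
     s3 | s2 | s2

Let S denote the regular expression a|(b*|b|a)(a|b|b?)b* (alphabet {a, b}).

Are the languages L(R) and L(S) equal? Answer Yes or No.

No

The string aaa is accepted by R but rejected by S.
So L(R) ≠ L(S).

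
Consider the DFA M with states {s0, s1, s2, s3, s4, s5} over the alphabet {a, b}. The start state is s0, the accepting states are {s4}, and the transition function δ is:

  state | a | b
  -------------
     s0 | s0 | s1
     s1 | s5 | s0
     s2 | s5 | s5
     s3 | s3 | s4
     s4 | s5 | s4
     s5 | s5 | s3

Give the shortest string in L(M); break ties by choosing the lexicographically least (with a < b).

A breadth-first search from s0 reaches an accepting state first via the path s0 → s1 → s5 → s3 → s4 on input babb.
No string of length < 4 is accepted (BFS exhausts all shorter strings without reaching an accepting state), and babb is the lexicographically least accepting string of length 4.

babb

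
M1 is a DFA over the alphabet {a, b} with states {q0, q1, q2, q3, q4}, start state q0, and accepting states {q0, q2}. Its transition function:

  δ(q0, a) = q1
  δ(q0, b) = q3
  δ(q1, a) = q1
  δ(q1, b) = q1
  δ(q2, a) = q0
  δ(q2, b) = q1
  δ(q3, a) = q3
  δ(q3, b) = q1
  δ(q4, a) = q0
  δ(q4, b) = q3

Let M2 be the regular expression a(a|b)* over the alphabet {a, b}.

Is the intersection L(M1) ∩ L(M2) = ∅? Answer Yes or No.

Yes

Converting the expression M2 to a DFA (subset construction, then merging equivalent states) gives the minimal DFA with states {r0, r1, r2}, start state r0, accepting states {r1} and transitions r0: a→r1, b→r2; r1: a→r1, b→r1; r2: a→r2, b→r2.
Exploring the product automaton M1 × M2 from the start pair (q0, r0), following both machines on each input symbol, reaches 4 state pairs: (q0, r0), (q1, r1), (q3, r2), (q1, r2).
M1 accepts in {q0, q2} and M2 accepts in {r1}; no reachable pair has both components accepting, so no string drives both machines to acceptance simultaneously and L(M1) ∩ L(M2) = ∅.
So no string is accepted by both, and the intersection is empty.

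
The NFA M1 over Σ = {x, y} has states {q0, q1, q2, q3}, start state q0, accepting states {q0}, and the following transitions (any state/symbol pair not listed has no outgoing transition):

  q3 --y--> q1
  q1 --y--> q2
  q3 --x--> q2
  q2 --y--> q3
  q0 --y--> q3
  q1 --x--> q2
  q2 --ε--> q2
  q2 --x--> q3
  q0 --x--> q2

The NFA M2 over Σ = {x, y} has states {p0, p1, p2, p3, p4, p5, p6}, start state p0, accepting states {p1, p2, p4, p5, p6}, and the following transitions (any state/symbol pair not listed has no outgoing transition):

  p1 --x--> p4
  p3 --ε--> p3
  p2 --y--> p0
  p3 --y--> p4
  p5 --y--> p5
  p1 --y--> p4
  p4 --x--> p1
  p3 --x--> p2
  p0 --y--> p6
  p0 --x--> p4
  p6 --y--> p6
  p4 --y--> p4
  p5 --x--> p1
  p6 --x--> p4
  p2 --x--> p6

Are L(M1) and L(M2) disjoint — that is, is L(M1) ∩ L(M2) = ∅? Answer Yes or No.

Yes

Exploring the product automaton M1 × M2 from the start pair (q0, p0), following both machines on each input symbol, reaches 9 state pairs: (q0, p0), (q2, p4), (q3, p6), (q3, p1), (q3, p4), (q1, p6), (q1, p4), (q2, p1), (q2, p6).
M1 accepts in {q0} and M2 accepts in {p1, p2, p4, p5, p6}; no reachable pair has both components accepting, so no string drives both machines to acceptance simultaneously and L(M1) ∩ L(M2) = ∅.
So no string is accepted by both, and the intersection is empty.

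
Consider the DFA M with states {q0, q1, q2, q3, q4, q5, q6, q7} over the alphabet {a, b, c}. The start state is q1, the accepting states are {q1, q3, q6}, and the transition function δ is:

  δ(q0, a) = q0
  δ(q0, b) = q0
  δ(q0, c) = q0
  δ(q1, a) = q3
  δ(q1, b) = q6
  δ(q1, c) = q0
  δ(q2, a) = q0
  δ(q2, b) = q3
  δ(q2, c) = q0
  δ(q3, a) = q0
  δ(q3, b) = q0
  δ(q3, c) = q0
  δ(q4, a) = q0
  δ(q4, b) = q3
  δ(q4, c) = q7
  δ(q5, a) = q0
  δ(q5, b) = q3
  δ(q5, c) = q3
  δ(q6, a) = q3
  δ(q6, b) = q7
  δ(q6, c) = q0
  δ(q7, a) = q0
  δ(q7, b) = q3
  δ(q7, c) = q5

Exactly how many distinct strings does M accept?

The useful subgraph on states {q1, q3, q5, q6, q7} is acyclic, so L(M) is finite; the longest accepting path visits 5 useful states, giving maximum string length 4.
Counting accepting paths from q1 by length: 1 of length 0, 2 of length 1, 1 of length 2, 1 of length 3, 2 of length 4. Total 7.

7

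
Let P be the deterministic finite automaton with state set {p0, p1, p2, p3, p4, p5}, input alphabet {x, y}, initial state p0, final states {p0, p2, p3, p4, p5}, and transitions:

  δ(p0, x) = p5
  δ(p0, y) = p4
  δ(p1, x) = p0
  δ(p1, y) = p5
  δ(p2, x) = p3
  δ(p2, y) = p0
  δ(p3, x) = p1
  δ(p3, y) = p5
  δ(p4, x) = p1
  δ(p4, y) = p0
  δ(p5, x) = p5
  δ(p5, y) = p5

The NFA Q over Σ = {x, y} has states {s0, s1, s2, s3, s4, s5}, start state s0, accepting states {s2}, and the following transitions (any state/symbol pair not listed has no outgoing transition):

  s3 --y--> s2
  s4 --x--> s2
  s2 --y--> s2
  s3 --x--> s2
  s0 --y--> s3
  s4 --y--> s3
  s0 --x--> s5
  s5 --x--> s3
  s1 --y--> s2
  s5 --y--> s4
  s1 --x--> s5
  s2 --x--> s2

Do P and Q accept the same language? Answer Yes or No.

No

The empty string ε is accepted by P but rejected by Q.
So L(P) ≠ L(Q).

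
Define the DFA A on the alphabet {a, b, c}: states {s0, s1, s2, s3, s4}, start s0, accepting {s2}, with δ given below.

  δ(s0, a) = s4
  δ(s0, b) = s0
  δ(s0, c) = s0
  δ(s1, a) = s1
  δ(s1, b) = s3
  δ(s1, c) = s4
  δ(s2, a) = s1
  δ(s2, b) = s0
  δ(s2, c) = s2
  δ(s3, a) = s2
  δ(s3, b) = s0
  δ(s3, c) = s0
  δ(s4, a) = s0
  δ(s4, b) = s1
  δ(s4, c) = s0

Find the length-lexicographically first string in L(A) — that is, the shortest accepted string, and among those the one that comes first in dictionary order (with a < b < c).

A breadth-first search from s0 reaches an accepting state first via the path s0 → s4 → s1 → s3 → s2 on input abba.
No string of length < 4 is accepted (BFS exhausts all shorter strings without reaching an accepting state), and abba is the lexicographically least accepting string of length 4.

abba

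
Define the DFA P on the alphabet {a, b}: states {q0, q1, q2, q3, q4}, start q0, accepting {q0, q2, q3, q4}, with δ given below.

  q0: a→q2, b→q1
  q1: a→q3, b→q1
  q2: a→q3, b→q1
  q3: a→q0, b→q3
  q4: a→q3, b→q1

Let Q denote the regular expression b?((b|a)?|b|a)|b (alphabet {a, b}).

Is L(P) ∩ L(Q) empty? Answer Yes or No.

No

The empty string ε is accepted by both P and Q.
Hence L(P) ∩ L(Q) ≠ ∅.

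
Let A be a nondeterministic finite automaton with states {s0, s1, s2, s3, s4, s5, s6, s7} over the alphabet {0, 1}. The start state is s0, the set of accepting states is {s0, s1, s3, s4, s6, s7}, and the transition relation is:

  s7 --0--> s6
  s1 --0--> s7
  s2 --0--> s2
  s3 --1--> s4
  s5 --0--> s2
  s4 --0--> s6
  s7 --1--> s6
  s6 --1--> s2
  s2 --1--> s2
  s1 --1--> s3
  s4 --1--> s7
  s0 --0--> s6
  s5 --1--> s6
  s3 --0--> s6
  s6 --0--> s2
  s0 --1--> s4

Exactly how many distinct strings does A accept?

The useful subgraph on states {s0, s4, s6, s7} is acyclic, so L(A) is finite; the longest accepting path visits 4 useful states, giving maximum string length 3.
Counting accepting paths from s0 by length: 1 of length 0, 2 of length 1, 2 of length 2, 2 of length 3. Total 7.

7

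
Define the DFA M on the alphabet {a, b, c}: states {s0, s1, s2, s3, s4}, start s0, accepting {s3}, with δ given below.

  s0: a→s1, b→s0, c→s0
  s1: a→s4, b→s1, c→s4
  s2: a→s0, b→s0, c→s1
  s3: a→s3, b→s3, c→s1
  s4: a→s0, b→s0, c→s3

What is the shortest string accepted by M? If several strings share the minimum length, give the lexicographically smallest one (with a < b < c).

A breadth-first search from s0 reaches an accepting state first via the path s0 → s1 → s4 → s3 on input aac.
No string of length < 3 is accepted (BFS exhausts all shorter strings without reaching an accepting state), and aac is the lexicographically least accepting string of length 3.

aac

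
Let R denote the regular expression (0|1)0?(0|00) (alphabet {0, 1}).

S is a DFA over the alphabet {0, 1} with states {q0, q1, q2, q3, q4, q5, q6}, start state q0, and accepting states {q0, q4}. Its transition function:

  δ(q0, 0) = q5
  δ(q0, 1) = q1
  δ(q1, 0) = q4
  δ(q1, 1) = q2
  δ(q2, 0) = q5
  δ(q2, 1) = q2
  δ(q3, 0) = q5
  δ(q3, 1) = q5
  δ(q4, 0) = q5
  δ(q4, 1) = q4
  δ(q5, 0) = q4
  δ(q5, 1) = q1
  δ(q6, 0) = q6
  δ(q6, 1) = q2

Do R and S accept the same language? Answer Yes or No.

The string 000 is accepted by R but rejected by S.
So L(R) ≠ L(S).

No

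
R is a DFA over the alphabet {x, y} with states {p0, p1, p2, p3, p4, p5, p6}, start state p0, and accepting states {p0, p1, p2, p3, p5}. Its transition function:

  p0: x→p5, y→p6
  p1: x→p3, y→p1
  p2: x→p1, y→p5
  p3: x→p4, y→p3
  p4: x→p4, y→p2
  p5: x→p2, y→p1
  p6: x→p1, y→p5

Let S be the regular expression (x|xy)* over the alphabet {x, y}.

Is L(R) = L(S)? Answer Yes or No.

No

The string yx is accepted by R but rejected by S.
So L(R) ≠ L(S).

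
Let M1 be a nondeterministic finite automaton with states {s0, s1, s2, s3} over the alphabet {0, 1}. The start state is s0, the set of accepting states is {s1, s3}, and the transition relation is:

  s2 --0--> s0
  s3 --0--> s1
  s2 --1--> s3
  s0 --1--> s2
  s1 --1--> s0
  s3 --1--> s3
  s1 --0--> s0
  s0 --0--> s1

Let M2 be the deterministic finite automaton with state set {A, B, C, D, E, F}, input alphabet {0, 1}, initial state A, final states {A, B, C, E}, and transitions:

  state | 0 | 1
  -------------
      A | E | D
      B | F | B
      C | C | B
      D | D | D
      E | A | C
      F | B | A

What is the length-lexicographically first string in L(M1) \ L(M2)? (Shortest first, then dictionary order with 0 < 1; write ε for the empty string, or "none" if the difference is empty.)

11

The string 11 is accepted by M1 but not by M2.
No shorter string lies in the difference, and 11 is the lexicographically first length-2 string in L(M1) \ L(M2).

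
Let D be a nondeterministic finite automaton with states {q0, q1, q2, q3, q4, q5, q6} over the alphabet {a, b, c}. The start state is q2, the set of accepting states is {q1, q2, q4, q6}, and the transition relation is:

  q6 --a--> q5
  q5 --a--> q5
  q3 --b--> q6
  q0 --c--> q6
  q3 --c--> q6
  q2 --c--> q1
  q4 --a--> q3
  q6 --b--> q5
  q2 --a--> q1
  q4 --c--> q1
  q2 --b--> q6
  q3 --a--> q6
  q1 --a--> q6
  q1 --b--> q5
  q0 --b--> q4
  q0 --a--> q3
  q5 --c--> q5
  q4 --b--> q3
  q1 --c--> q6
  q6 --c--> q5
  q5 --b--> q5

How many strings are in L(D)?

8

The useful subgraph on states {q1, q2, q6} is acyclic, so L(D) is finite; the longest accepting path visits 3 useful states, giving maximum string length 2.
Counting accepting paths from q2 by length: 1 of length 0, 3 of length 1, 4 of length 2. Total 8.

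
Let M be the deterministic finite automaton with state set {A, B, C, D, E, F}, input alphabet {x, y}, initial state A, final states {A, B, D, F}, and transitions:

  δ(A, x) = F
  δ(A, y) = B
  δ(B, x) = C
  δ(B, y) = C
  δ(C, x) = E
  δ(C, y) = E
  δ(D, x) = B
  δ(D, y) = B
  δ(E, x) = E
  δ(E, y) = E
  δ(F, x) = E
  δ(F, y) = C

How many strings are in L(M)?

3

The useful subgraph on states {A, B, F} is acyclic, so L(M) is finite; the longest accepting path visits 2 useful states, giving maximum string length 1.
Counting accepting paths from A by length: 1 of length 0, 2 of length 1. Total 3.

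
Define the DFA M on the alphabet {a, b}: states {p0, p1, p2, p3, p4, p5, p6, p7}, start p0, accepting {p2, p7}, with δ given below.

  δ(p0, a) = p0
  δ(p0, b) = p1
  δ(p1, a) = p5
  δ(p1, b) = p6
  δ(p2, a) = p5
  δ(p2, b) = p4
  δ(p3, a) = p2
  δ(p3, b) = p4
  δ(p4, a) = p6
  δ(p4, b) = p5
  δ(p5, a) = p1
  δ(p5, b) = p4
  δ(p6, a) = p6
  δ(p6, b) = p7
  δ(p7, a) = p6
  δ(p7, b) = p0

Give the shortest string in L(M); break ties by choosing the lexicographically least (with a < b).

A breadth-first search from p0 reaches an accepting state first via the path p0 → p1 → p6 → p7 on input bbb.
No string of length < 3 is accepted (BFS exhausts all shorter strings without reaching an accepting state), and bbb is the lexicographically least accepting string of length 3.

bbb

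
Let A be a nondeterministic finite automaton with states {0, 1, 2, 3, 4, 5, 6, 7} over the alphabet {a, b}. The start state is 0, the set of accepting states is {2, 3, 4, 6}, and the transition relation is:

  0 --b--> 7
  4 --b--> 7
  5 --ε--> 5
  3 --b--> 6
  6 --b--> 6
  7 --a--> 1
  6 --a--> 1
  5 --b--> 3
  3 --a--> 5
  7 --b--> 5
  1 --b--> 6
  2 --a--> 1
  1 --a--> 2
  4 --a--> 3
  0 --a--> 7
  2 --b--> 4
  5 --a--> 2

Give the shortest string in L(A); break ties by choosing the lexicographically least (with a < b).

aaa

A breadth-first search from 0 reaches an accepting state first via the path 0 → 7 → 1 → 2 on input aaa.
No string of length < 3 is accepted (BFS exhausts all shorter strings without reaching an accepting state), and aaa is the lexicographically least accepting string of length 3.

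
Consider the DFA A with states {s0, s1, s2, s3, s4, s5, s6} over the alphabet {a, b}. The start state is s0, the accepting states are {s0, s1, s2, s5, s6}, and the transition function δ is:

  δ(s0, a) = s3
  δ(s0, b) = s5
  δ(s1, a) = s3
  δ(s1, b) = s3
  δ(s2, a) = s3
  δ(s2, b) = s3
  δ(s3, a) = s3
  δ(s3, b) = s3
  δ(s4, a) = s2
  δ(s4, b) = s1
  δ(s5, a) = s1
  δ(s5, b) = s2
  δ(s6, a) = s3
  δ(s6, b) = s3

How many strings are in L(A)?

The useful subgraph on states {s0, s1, s2, s5} is acyclic, so L(A) is finite; the longest accepting path visits 3 useful states, giving maximum string length 2.
Counting accepting paths from s0 by length: 1 of length 0, 1 of length 1, 2 of length 2. Total 4.

4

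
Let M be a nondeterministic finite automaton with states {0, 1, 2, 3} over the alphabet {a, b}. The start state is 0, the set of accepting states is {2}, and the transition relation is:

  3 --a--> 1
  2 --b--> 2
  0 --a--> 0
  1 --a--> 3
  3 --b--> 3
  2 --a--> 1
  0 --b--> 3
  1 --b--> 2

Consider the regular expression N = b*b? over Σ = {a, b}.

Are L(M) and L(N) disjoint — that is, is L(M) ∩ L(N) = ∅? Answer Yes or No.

Converting the expression N to a DFA (subset construction, then merging equivalent states) gives the minimal DFA with states {n0, n1}, start state n0, accepting states {n0} and transitions n0: a→n1, b→n0; n1: a→n1, b→n1.
Exploring the product automaton M × N from the start pair (0, n0), following both machines on each input symbol, reaches 6 state pairs: (0, n0), (0, n1), (3, n0), (3, n1), (1, n1), (2, n1).
M accepts in {2} and N accepts in {n0}; no reachable pair has both components accepting, so no string drives both machines to acceptance simultaneously and L(M) ∩ L(N) = ∅.
So no string is accepted by both, and the intersection is empty.

Yes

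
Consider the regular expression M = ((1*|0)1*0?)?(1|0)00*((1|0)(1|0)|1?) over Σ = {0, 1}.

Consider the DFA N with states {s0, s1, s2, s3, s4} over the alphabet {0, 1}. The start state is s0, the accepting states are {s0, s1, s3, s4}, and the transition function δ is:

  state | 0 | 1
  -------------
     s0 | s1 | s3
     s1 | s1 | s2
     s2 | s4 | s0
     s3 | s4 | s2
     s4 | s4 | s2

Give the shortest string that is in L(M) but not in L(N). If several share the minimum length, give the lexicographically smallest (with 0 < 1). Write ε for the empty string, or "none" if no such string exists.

001

The string 001 is accepted by M but not by N.
No shorter string lies in the difference, and 001 is the lexicographically first length-3 string in L(M) \ L(N).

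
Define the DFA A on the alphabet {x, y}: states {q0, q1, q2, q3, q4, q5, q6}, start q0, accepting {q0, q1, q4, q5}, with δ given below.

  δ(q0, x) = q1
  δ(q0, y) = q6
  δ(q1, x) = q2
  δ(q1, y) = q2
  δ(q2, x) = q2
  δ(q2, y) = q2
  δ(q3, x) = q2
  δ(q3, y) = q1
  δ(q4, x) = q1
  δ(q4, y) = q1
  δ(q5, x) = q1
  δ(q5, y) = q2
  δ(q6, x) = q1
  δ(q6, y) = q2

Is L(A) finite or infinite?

finite

The useful states (reachable from q0 and able to reach an accepting state) are {q0, q1, q6}.
Restricted to these states the transition graph has no cycle, so every accepting path has bounded length and L is finite.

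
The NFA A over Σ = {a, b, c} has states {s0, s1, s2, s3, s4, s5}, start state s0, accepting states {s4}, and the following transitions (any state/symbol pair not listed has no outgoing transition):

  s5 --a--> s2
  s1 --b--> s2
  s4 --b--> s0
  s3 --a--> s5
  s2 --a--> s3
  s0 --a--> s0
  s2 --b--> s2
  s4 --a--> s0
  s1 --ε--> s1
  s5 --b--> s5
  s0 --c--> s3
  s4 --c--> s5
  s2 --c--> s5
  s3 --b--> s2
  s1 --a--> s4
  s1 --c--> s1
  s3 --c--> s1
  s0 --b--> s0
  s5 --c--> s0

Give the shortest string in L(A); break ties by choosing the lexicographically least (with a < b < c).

A breadth-first search from s0 reaches an accepting state first via the path s0 → s3 → s1 → s4 on input cca.
No string of length < 3 is accepted (BFS exhausts all shorter strings without reaching an accepting state), and cca is the lexicographically least accepting string of length 3.

cca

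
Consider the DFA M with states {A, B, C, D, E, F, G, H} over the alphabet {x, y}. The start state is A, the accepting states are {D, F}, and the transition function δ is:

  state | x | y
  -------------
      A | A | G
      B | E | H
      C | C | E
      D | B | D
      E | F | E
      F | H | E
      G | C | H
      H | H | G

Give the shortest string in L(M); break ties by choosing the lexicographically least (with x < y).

yxyx

A breadth-first search from A reaches an accepting state first via the path A → G → C → E → F on input yxyx.
No string of length < 4 is accepted (BFS exhausts all shorter strings without reaching an accepting state), and yxyx is the lexicographically least accepting string of length 4.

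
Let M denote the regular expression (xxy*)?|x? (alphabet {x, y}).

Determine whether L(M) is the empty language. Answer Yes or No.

No

The empty string ε matches the expression, so it belongs to L(M).
Since L(M) contains at least one string, it is not empty.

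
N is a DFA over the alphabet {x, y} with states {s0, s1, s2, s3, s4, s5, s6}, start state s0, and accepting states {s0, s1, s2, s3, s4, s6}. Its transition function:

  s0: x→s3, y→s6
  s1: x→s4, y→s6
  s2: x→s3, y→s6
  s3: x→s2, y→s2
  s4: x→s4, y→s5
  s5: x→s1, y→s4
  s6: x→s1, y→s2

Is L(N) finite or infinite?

infinite

State s3 is reachable from the start and can reach an accepting state, and it lies on the cycle s3 → s2 → s3.
Traversing that cycle any number of times yields accepted strings of unbounded length, so the language is infinite.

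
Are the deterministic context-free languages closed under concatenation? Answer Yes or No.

Take L₁ = {ε, c} (finite, hence regular and DCFL) and L₂ = {c aⁿbⁿ : n≥0} ∪ {cc aⁿb²ⁿ : n≥0} (a DCFL: the number of leading c's tells the DPDA whether to pop one stack symbol per b or per two b's). Then L₁L₂ ∩ cca⁺b* = {cc aⁿbⁿ : n≥1} ∪ {cc aⁿb²ⁿ : n≥1}. If L₁L₂ were a DCFL, so would be this intersection with a regular set, and a DPDA for it started from its configuration after reading cc would accept {aⁿbⁿ : n≥1} ∪ {aⁿb²ⁿ : n≥1}, which no deterministic PDA accepts (a DPDA for it would have a single run on aⁿb²ⁿ, accepting after the prefix aⁿbⁿ and accepting again after n more b's; an ordinary PDA that simulates it on a's and b's and, at any moment when it is accepting, may switch to reading only a fresh letter d while feeding each d to the simulation as a b, would accept aⁱbʲdᵏ (k≥1) exactly when both aⁱbʲ and aⁱbʲ⁺ᵏ are in the language, i.e. its language intersected with the regular set a*b*d⁺ would be exactly {aⁿbⁿdⁿ : n≥1} — impossible, since context-free languages are closed under intersection with regular sets and {aⁿbⁿdⁿ} is not context-free). Hence L₁L₂ is not a DCFL.

No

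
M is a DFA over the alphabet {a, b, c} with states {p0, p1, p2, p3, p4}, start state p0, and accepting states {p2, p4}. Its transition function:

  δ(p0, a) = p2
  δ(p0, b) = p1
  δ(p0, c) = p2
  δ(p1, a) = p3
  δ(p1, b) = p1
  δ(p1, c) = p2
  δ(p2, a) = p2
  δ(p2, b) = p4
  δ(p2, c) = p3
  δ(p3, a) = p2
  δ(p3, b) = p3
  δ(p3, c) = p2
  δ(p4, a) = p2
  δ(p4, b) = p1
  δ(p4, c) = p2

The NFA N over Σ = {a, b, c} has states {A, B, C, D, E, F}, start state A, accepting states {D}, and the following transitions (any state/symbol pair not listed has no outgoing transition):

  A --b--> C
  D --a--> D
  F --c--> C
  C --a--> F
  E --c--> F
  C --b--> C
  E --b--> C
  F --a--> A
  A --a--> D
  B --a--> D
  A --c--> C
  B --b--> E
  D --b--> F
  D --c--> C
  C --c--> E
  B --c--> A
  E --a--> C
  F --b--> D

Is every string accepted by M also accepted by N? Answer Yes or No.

No

The string c is in L(M) but not in L(N).
So L(M) ⊄ L(N).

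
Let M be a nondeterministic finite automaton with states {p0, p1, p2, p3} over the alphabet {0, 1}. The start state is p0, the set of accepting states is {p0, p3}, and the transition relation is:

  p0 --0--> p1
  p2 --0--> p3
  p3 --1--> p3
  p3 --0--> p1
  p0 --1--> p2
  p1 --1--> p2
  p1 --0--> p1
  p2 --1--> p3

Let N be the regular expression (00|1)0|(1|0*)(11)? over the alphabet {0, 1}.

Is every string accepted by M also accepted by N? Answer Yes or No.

The string 010 is in L(M) but not in L(N).
So L(M) ⊄ L(N).

No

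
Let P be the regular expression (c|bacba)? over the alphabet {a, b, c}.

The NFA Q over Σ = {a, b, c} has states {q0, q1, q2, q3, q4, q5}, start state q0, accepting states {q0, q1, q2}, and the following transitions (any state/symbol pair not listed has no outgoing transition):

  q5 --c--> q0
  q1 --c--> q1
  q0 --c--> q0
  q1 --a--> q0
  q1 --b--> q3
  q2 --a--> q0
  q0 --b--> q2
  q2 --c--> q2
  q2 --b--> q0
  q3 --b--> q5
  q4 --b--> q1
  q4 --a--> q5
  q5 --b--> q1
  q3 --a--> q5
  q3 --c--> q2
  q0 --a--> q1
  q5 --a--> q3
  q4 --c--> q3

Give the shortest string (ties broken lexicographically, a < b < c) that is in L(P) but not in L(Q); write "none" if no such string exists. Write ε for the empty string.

none

Converting the expression P to a DFA (subset construction, then merging equivalent states) gives the minimal DFA with states {p0, p1, p2, p3, p4, p5, p6}, start state p0, accepting states {p0, p3} and transitions p0: a→p1, b→p2, c→p3; p1: a→p1, b→p1, c→p1; p2: a→p4, b→p1, c→p1; p3: a→p1, b→p1, c→p1; p4: a→p1, b→p1, c→p5; p5: a→p1, b→p6, c→p1; p6: a→p3, b→p1, c→p1.
Exploring the product automaton P × Q from the start pair (p0, q0), following both machines on each input symbol, reaches 11 state pairs: (p0, q0), (p1, q1), (p2, q2), (p3, q0), (p1, q0), (p1, q3), (p4, q0), (p1, q2), (p1, q5), (p5, q0), (p6, q2).
P accepts in {p0, p3} and Q accepts in {q0, q1, q2}. The reachable pairs whose P-component is accepting are (p0, q0), (p3, q0); in each of them the Q-component is accepting too, so the product for L(P) \ L(Q) (P-component accepting, Q-component rejecting) has no reachable accepting pair and the difference is empty.
So every string accepted by P is also accepted by Q: L(P) \ L(Q) = ∅ and there is no such string.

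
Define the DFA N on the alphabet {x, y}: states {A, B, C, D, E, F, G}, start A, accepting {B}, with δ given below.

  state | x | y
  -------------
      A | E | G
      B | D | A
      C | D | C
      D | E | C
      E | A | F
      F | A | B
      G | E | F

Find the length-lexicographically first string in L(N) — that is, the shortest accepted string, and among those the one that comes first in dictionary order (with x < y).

xyy

A breadth-first search from A reaches an accepting state first via the path A → E → F → B on input xyy.
No string of length < 3 is accepted (BFS exhausts all shorter strings without reaching an accepting state), and xyy is the lexicographically least accepting string of length 3.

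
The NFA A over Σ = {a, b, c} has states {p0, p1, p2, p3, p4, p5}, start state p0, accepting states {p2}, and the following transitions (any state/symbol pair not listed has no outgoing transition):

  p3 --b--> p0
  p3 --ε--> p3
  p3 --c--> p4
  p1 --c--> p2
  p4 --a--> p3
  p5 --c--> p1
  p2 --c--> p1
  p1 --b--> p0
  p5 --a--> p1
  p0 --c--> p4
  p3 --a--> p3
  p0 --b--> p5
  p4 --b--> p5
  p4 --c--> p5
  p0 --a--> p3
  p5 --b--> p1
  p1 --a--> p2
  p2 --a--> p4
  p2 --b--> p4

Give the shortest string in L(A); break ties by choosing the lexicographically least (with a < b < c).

baa

A breadth-first search from p0 reaches an accepting state first via the path p0 → p5 → p1 → p2 on input baa.
No string of length < 3 is accepted (BFS exhausts all shorter strings without reaching an accepting state), and baa is the lexicographically least accepting string of length 3.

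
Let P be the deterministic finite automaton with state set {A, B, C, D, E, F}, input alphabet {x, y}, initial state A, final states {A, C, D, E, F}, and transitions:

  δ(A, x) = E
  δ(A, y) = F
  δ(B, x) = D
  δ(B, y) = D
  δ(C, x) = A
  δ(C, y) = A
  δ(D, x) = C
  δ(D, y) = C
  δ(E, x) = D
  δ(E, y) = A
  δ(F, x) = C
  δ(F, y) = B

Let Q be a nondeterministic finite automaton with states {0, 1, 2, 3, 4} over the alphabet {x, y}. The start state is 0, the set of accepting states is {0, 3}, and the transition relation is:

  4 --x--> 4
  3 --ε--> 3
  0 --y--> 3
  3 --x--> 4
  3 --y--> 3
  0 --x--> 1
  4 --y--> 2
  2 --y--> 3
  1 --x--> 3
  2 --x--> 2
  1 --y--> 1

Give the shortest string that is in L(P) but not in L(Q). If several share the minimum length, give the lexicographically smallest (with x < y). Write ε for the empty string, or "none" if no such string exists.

x

The string x is accepted by P but not by Q.
No shorter string lies in the difference, and x is the lexicographically first length-1 string in L(P) \ L(Q).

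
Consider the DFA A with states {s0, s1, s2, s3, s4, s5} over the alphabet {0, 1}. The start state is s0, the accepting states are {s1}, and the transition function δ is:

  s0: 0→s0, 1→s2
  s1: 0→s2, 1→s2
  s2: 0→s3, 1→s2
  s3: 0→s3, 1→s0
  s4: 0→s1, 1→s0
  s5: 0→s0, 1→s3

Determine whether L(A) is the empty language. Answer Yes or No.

Yes

The states reachable from the start state are {s0, s2, s3}.
None of the accepting states {s1} is reachable, so no string is accepted and L(A) = ∅.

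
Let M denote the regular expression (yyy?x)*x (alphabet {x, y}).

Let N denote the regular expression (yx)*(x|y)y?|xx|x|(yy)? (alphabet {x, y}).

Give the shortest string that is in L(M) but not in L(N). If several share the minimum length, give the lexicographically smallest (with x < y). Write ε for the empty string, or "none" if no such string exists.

yyxx

The string yyxx is accepted by M but not by N.
No shorter string lies in the difference, and yyxx is the lexicographically first length-4 string in L(M) \ L(N).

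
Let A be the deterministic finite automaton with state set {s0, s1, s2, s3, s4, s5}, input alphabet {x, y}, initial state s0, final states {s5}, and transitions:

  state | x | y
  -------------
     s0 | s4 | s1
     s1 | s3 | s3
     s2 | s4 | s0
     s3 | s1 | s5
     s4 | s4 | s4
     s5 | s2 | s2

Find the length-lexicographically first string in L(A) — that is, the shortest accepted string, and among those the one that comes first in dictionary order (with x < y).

yxy

A breadth-first search from s0 reaches an accepting state first via the path s0 → s1 → s3 → s5 on input yxy.
No string of length < 3 is accepted (BFS exhausts all shorter strings without reaching an accepting state), and yxy is the lexicographically least accepting string of length 3.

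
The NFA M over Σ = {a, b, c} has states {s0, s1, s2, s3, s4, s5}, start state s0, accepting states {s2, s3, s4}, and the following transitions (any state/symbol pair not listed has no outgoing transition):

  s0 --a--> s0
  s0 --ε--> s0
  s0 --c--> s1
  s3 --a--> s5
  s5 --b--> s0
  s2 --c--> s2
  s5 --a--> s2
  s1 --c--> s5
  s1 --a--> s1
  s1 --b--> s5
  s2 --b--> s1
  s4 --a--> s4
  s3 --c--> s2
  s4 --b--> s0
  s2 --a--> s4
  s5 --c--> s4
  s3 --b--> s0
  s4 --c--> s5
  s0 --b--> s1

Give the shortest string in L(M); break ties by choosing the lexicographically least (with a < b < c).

bba

A breadth-first search from s0 reaches an accepting state first via the path s0 → s1 → s5 → s2 on input bba.
No string of length < 3 is accepted (BFS exhausts all shorter strings without reaching an accepting state), and bba is the lexicographically least accepting string of length 3.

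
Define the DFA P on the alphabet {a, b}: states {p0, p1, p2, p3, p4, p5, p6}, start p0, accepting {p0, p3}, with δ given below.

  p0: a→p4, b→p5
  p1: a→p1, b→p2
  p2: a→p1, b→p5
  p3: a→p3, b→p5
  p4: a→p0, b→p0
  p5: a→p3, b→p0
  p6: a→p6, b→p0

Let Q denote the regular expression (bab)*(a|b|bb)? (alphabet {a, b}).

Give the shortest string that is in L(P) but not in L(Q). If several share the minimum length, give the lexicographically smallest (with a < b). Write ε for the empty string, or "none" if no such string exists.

The string aa is accepted by P but not by Q.
No shorter string lies in the difference, and aa is the lexicographically first length-2 string in L(P) \ L(Q).

aa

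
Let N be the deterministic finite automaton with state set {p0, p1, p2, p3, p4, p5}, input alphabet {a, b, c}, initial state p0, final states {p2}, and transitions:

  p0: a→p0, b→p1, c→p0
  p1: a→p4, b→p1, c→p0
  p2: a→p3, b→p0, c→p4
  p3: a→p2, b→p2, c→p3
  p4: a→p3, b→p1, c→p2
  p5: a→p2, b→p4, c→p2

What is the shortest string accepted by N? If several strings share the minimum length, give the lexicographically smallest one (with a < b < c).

A breadth-first search from p0 reaches an accepting state first via the path p0 → p1 → p4 → p2 on input bac.
No string of length < 3 is accepted (BFS exhausts all shorter strings without reaching an accepting state), and bac is the lexicographically least accepting string of length 3.

bac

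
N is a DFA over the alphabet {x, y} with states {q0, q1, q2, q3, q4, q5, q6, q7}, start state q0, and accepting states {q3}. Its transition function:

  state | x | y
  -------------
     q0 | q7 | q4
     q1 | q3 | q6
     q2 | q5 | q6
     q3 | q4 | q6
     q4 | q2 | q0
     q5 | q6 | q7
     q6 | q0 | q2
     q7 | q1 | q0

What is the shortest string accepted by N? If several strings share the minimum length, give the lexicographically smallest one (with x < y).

A breadth-first search from q0 reaches an accepting state first via the path q0 → q7 → q1 → q3 on input xxx.
No string of length < 3 is accepted (BFS exhausts all shorter strings without reaching an accepting state), and xxx is the lexicographically least accepting string of length 3.

xxx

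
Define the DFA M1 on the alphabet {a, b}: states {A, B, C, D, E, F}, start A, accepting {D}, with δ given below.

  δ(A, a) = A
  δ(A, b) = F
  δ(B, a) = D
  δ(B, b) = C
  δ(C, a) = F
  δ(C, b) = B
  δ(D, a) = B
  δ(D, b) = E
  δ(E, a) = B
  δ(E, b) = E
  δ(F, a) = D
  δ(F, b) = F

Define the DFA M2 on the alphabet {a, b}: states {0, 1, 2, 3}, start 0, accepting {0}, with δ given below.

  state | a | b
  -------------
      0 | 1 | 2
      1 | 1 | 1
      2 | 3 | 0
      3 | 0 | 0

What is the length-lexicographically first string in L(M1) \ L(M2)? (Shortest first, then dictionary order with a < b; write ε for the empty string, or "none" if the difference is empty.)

ba

The string ba is accepted by M1 but not by M2.
No shorter string lies in the difference, and ba is the lexicographically first length-2 string in L(M1) \ L(M2).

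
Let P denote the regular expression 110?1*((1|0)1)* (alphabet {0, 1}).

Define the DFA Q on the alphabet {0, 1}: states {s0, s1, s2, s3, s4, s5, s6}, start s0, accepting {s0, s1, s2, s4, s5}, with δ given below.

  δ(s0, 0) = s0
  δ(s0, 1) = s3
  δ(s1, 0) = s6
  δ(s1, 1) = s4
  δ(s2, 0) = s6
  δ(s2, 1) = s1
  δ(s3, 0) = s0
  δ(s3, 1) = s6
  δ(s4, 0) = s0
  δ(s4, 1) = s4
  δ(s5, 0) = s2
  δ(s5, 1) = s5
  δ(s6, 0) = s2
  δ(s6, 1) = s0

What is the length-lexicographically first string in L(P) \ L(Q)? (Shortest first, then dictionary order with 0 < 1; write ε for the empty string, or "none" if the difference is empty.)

The string 11 is accepted by P but not by Q.
No shorter string lies in the difference, and 11 is the lexicographically first length-2 string in L(P) \ L(Q).

11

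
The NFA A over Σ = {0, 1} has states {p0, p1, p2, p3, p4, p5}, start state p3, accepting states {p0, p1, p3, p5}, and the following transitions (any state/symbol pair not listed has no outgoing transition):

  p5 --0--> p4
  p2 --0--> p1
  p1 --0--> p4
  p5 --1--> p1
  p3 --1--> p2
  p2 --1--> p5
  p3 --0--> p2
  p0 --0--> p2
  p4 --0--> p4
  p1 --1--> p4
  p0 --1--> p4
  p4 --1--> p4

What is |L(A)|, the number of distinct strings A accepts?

The useful subgraph on states {p1, p2, p3, p5} is acyclic, so L(A) is finite; the longest accepting path visits 4 useful states, giving maximum string length 3.
Counting accepting paths from p3 by length: 1 of length 0, 4 of length 2, 2 of length 3. Total 7.

7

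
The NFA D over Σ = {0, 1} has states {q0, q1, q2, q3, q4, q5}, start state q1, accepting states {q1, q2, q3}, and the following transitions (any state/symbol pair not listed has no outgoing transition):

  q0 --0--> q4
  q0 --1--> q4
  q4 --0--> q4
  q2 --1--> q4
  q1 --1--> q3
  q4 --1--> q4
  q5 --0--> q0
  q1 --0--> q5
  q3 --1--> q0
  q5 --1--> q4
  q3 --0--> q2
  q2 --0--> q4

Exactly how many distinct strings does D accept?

The useful subgraph on states {q1, q2, q3} is acyclic, so L(D) is finite; the longest accepting path visits 3 useful states, giving maximum string length 2.
Counting accepting paths from q1 by length: 1 of length 0, 1 of length 1, 1 of length 2. Total 3.

3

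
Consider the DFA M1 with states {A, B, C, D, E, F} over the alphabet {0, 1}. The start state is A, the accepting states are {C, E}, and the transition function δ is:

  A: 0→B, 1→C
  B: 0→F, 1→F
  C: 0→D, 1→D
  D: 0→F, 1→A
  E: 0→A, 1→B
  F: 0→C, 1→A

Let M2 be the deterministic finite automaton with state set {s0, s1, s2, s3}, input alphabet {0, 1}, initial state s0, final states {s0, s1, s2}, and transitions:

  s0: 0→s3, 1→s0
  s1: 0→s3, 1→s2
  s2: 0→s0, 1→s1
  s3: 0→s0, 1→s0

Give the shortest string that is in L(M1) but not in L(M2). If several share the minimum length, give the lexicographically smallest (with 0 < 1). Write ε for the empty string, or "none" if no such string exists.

The string 000 is accepted by M1 but not by M2.
No shorter string lies in the difference, and 000 is the lexicographically first length-3 string in L(M1) \ L(M2).

000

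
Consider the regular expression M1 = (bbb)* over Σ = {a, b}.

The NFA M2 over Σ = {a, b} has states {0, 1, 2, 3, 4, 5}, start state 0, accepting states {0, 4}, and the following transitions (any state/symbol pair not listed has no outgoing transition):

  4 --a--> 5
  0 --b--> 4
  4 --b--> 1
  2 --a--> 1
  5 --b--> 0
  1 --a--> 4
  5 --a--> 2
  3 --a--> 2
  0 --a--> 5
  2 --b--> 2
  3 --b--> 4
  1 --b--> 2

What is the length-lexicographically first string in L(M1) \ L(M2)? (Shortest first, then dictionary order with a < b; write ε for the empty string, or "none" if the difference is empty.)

The string bbb is accepted by M1 but not by M2.
No shorter string lies in the difference, and bbb is the lexicographically first length-3 string in L(M1) \ L(M2).

bbb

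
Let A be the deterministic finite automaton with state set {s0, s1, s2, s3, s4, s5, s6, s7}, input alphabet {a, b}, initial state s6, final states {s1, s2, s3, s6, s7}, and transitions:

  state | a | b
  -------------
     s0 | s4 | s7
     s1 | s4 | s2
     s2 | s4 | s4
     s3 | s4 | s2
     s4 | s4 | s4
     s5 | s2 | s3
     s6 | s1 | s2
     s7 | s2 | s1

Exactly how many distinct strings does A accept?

The useful subgraph on states {s1, s2, s6} is acyclic, so L(A) is finite; the longest accepting path visits 3 useful states, giving maximum string length 2.
Counting accepting paths from s6 by length: 1 of length 0, 2 of length 1, 1 of length 2. Total 4.

4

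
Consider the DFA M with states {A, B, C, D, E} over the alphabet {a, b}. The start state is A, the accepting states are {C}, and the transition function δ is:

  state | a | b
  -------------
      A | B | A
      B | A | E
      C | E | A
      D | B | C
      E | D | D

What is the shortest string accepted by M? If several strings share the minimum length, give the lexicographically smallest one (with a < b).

abab

A breadth-first search from A reaches an accepting state first via the path A → B → E → D → C on input abab.
No string of length < 4 is accepted (BFS exhausts all shorter strings without reaching an accepting state), and abab is the lexicographically least accepting string of length 4.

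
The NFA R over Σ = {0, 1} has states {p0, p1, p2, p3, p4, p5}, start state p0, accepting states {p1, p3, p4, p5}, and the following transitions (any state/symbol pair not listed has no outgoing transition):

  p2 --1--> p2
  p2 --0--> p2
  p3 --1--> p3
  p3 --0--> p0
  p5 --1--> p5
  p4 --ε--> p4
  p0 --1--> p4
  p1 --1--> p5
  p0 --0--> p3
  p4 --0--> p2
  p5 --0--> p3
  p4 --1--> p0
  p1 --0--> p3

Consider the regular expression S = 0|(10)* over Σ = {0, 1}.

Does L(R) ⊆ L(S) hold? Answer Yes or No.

No

The string 1 is in L(R) but not in L(S).
So L(R) ⊄ L(S).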